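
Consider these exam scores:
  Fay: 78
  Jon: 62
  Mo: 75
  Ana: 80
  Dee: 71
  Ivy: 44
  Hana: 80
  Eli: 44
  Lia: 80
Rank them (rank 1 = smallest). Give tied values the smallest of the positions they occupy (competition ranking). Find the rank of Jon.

Sorted (ascending): 44, 44, 62, 71, 75, 78, 80, 80, 80
The 2 values of 44 occupy positions 1–2 → each gets rank 1.
The 3 values of 80 occupy positions 7–9 → each gets rank 7.
Jon has value 62 → rank 3.

3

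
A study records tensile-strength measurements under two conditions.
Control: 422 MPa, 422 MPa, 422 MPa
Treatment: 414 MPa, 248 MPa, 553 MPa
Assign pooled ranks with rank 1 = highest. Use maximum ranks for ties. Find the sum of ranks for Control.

12

Sorted (descending): 553, 422, 422, 422, 414, 248
The 3 values of 422 occupy positions 2–4 → each gets rank 4.
Control values → pooled ranks: 422→4, 422→4, 422→4
Rank sum = 4 + 4 + 4 = 12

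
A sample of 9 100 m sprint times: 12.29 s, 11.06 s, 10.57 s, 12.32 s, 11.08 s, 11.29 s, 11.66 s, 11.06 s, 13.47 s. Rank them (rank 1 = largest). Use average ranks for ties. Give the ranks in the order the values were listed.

3, 7.5, 9, 2, 6, 5, 4, 7.5, 1

Sorted (descending): 13.47, 12.32, 12.29, 11.66, 11.29, 11.08, 11.06, 11.06, 10.57
The 2 values of 11.06 occupy positions 7–8 → average rank (7+8)/2 = 7.5.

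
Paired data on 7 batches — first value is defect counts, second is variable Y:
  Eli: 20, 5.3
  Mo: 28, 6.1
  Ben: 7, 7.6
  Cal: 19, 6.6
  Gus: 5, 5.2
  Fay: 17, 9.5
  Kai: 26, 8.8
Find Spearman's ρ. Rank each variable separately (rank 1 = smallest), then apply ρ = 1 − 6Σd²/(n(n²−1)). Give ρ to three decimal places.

0.107

Ranks of variable 1: 5, 7, 2, 4, 1, 3, 6
Ranks of variable 2: 2, 3, 5, 4, 1, 7, 6
d = r₁ − r₂: 3, 4, -3, 0, 0, -4, 0
d²: 9, 16, 9, 0, 0, 16, 0; Σd² = 50
ρ = 1 − 6·50/(7·48) = 1 − 300/336 = 0.107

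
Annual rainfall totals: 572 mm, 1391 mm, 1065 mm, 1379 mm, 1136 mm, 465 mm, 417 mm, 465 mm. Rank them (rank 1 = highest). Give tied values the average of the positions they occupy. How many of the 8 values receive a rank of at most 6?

5

Sorted (descending): 1391, 1379, 1136, 1065, 572, 465, 465, 417
The 2 values of 465 occupy positions 6–7 → average rank (6+7)/2 = 6.5.
Ranks ≤ 6: {1, 2, 3, 4, 5} → 5 values.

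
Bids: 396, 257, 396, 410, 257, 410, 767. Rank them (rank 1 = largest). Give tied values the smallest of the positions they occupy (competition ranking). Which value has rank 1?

767

Sorted (descending): 767, 410, 410, 396, 396, 257, 257
The 2 values of 410 occupy positions 2–3 → each gets rank 2.
The 2 values of 396 occupy positions 4–5 → each gets rank 4.
The 2 values of 257 occupy positions 6–7 → each gets rank 6.
Rank 1 → value 767.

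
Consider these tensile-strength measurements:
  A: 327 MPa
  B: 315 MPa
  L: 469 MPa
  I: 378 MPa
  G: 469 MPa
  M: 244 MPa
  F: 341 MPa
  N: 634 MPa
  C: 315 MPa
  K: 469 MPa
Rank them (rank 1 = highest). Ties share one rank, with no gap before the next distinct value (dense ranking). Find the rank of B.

6

Sorted (descending): 634, 469, 469, 469, 378, 341, 327, 315, 315, 244
The 3 values of 469 share dense rank 2.
The 2 values of 315 share dense rank 6.
Remaining distinct values take the next consecutive integers.
B has value 315 MPa → rank 6.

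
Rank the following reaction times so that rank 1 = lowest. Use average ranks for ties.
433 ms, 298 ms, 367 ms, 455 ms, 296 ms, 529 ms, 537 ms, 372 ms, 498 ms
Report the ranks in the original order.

5, 2, 3, 6, 1, 8, 9, 4, 7

Sorted (ascending): 296, 298, 367, 372, 433, 455, 498, 529, 537
No ties — each value takes its position as its rank.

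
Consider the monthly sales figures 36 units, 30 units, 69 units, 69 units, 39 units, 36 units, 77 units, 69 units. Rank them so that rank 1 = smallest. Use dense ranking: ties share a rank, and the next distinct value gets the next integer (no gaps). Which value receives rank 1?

30

Sorted (ascending): 30, 36, 36, 39, 69, 69, 69, 77
The 2 values of 36 share dense rank 2.
The 3 values of 69 share dense rank 4.
Remaining distinct values take the next consecutive integers.
Rank 1 → value 30.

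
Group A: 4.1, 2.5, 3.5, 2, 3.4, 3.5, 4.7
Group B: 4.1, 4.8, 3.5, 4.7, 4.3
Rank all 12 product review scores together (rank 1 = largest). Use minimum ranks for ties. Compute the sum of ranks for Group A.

54

Sorted (descending): 4.8, 4.7, 4.7, 4.3, 4.1, 4.1, 3.5, 3.5, 3.5, 3.4, 2.5, 2
The 2 values of 4.7 occupy positions 2–3 → each gets rank 2.
The 2 values of 4.1 occupy positions 5–6 → each gets rank 5.
The 3 values of 3.5 occupy positions 7–9 → each gets rank 7.
Group A values → pooled ranks: 4.1→5, 2.5→11, 3.5→7, 2→12, 3.4→10, 3.5→7, 4.7→2
Rank sum = 5 + 11 + 7 + 12 + 10 + 7 + 2 = 54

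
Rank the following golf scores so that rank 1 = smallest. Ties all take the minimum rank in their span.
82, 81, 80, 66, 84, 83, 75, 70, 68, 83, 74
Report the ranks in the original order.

Sorted (ascending): 66, 68, 70, 74, 75, 80, 81, 82, 83, 83, 84
The 2 values of 83 occupy positions 9–10 → each gets rank 9.

8, 7, 6, 1, 11, 9, 5, 3, 2, 9, 4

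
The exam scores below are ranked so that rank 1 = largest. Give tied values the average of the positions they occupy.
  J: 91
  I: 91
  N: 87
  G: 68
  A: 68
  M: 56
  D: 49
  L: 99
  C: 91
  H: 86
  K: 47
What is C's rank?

3

Sorted (descending): 99, 91, 91, 91, 87, 86, 68, 68, 56, 49, 47
The 3 values of 91 occupy positions 2–4 → average rank 3.
The 2 values of 68 occupy positions 7–8 → average rank (7+8)/2 = 7.5.
C has value 91 → rank 3.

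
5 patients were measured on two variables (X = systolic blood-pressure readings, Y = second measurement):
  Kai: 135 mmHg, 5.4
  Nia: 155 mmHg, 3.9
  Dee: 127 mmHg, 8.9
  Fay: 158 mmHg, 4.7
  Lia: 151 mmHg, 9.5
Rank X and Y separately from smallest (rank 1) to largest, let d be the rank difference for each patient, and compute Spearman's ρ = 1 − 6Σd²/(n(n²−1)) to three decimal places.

-0.600

Ranks of variable 1: 2, 4, 1, 5, 3
Ranks of variable 2: 3, 1, 4, 2, 5
d = r₁ − r₂: -1, 3, -3, 3, -2
d²: 1, 9, 9, 9, 4; Σd² = 32
ρ = 1 − 6·32/(5·24) = 1 − 192/120 = -0.600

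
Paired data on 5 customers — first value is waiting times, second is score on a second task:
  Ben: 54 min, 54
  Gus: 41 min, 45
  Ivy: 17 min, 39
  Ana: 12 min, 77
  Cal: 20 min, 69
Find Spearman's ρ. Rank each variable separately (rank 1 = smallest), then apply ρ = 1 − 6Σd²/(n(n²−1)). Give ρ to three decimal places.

-0.300

Ranks of variable 1: 5, 4, 2, 1, 3
Ranks of variable 2: 3, 2, 1, 5, 4
d = r₁ − r₂: 2, 2, 1, -4, -1
d²: 4, 4, 1, 16, 1; Σd² = 26
ρ = 1 − 6·26/(5·24) = 1 − 156/120 = -0.300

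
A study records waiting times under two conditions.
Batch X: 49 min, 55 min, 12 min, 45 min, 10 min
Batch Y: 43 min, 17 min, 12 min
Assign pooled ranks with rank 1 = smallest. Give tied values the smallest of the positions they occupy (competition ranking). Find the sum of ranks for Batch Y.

11

Sorted (ascending): 10, 12, 12, 17, 43, 45, 49, 55
The 2 values of 12 occupy positions 2–3 → each gets rank 2.
Batch Y values → pooled ranks: 43→5, 17→4, 12→2
Rank sum = 5 + 4 + 2 = 11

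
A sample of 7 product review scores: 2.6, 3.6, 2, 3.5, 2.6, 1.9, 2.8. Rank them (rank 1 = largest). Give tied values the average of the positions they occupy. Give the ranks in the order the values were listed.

Sorted (descending): 3.6, 3.5, 2.8, 2.6, 2.6, 2, 1.9
The 2 values of 2.6 occupy positions 4–5 → average rank (4+5)/2 = 4.5.

4.5, 1, 6, 2, 4.5, 7, 3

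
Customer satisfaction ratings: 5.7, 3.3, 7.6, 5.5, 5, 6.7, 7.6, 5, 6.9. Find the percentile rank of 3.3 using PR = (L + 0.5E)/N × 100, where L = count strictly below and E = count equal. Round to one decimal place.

N = 9.
Strictly below 3.3: 0. Equal to 3.3: 1.
PR = (0 + 0.5·1)/9 × 100 = 5.6

5.6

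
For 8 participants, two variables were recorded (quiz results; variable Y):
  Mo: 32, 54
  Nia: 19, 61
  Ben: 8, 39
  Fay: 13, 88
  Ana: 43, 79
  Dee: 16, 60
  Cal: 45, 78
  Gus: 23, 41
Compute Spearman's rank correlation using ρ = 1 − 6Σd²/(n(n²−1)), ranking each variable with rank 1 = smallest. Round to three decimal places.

0.286

Ranks of variable 1: 6, 4, 1, 2, 7, 3, 8, 5
Ranks of variable 2: 3, 5, 1, 8, 7, 4, 6, 2
d = r₁ − r₂: 3, -1, 0, -6, 0, -1, 2, 3
d²: 9, 1, 0, 36, 0, 1, 4, 9; Σd² = 60
ρ = 1 − 6·60/(8·63) = 1 − 360/504 = 0.286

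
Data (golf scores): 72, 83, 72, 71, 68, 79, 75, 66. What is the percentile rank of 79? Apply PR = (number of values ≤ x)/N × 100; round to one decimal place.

N = 8.
Strictly below 79: 6. Equal to 79: 1.
PR = 7/8 × 100 = 87.5

87.5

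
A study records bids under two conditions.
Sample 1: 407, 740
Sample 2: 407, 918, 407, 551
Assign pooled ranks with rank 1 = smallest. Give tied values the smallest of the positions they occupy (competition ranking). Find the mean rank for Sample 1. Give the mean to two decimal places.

Sorted (ascending): 407, 407, 407, 551, 740, 918
The 3 values of 407 occupy positions 1–3 → each gets rank 1.
Sample 1 values → pooled ranks: 407→1, 740→5
Mean rank = (1 + 5) / 2 = 3.00

3.00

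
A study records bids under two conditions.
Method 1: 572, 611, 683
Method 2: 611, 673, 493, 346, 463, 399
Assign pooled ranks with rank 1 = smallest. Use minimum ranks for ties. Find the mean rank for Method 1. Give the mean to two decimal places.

Sorted (ascending): 346, 399, 463, 493, 572, 611, 611, 673, 683
The 2 values of 611 occupy positions 6–7 → each gets rank 6.
Method 1 values → pooled ranks: 572→5, 611→6, 683→9
Mean rank = (5 + 6 + 9) / 3 = 6.67

6.67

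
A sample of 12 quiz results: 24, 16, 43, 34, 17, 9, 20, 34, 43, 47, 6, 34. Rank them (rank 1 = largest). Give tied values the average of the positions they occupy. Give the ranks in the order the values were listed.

Sorted (descending): 47, 43, 43, 34, 34, 34, 24, 20, 17, 16, 9, 6
The 2 values of 43 occupy positions 2–3 → average rank (2+3)/2 = 2.5.
The 3 values of 34 occupy positions 4–6 → average rank 5.

7, 10, 2.5, 5, 9, 11, 8, 5, 2.5, 1, 12, 5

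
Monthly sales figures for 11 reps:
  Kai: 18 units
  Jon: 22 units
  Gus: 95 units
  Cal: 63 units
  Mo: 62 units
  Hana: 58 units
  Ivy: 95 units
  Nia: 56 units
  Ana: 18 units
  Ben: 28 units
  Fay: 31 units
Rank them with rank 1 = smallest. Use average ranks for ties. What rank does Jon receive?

Sorted (ascending): 18, 18, 22, 28, 31, 56, 58, 62, 63, 95, 95
The 2 values of 18 occupy positions 1–2 → average rank (1+2)/2 = 1.5.
The 2 values of 95 occupy positions 10–11 → average rank (10+11)/2 = 10.5.
Jon has value 22 units → rank 3.

3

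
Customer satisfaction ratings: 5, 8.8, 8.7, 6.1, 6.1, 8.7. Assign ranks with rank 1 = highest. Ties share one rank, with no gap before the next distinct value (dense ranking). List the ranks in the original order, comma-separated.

4, 1, 2, 3, 3, 2

Sorted (descending): 8.8, 8.7, 8.7, 6.1, 6.1, 5
The 2 values of 8.7 share dense rank 2.
The 2 values of 6.1 share dense rank 3.
Remaining distinct values take the next consecutive integers.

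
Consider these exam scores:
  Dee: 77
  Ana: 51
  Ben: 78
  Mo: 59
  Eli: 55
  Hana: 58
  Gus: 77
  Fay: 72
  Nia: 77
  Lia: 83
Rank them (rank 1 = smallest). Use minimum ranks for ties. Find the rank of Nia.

6

Sorted (ascending): 51, 55, 58, 59, 72, 77, 77, 77, 78, 83
The 3 values of 77 occupy positions 6–8 → each gets rank 6.
Nia has value 77 → rank 6.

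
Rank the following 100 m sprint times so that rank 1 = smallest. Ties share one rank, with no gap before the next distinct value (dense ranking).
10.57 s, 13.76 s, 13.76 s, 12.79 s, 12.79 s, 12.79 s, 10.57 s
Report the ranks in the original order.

1, 3, 3, 2, 2, 2, 1

Sorted (ascending): 10.57, 10.57, 12.79, 12.79, 12.79, 13.76, 13.76
The 2 values of 10.57 share dense rank 1.
The 3 values of 12.79 share dense rank 2.
The 2 values of 13.76 share dense rank 3.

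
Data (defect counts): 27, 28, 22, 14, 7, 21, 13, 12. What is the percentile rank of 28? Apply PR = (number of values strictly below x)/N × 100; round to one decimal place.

N = 8.
Strictly below 28: 7. Equal to 28: 1.
PR = 7/8 × 100 = 87.5

87.5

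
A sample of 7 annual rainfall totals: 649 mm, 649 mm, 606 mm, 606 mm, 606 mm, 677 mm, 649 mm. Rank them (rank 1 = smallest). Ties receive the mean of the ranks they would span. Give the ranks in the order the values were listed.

Sorted (ascending): 606, 606, 606, 649, 649, 649, 677
The 3 values of 606 occupy positions 1–3 → average rank 2.
The 3 values of 649 occupy positions 4–6 → average rank 5.

5, 5, 2, 2, 2, 7, 5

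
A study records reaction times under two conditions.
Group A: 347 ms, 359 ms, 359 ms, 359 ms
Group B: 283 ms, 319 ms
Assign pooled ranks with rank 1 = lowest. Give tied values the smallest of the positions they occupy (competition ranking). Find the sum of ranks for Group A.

15

Sorted (ascending): 283, 319, 347, 359, 359, 359
The 3 values of 359 occupy positions 4–6 → each gets rank 4.
Group A values → pooled ranks: 347→3, 359→4, 359→4, 359→4
Rank sum = 3 + 4 + 4 + 4 = 15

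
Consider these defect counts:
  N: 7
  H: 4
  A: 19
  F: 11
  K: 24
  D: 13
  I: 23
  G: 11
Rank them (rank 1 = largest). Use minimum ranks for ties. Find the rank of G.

Sorted (descending): 24, 23, 19, 13, 11, 11, 7, 4
The 2 values of 11 occupy positions 5–6 → each gets rank 5.
G has value 11 → rank 5.

5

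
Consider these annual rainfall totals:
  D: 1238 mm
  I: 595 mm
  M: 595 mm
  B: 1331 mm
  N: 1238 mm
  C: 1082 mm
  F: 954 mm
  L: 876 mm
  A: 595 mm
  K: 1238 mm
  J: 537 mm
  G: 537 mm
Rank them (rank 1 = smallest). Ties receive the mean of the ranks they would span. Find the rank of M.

Sorted (ascending): 537, 537, 595, 595, 595, 876, 954, 1082, 1238, 1238, 1238, 1331
The 2 values of 537 occupy positions 1–2 → average rank (1+2)/2 = 1.5.
The 3 values of 595 occupy positions 3–5 → average rank 4.
The 3 values of 1238 occupy positions 9–11 → average rank 10.
M has value 595 mm → rank 4.

4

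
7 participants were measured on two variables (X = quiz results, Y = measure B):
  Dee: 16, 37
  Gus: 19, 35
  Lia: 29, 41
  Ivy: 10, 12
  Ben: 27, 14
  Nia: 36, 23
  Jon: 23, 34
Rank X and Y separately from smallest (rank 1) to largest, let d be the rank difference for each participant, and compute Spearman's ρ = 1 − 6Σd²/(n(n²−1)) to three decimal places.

Ranks of variable 1: 2, 3, 6, 1, 5, 7, 4
Ranks of variable 2: 6, 5, 7, 1, 2, 3, 4
d = r₁ − r₂: -4, -2, -1, 0, 3, 4, 0
d²: 16, 4, 1, 0, 9, 16, 0; Σd² = 46
ρ = 1 − 6·46/(7·48) = 1 − 276/336 = 0.179

0.179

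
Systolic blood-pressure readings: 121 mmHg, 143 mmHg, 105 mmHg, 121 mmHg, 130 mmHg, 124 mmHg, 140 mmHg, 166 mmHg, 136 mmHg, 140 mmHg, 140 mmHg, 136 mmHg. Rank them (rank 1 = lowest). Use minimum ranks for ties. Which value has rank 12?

166

Sorted (ascending): 105, 121, 121, 124, 130, 136, 136, 140, 140, 140, 143, 166
The 2 values of 121 occupy positions 2–3 → each gets rank 2.
The 2 values of 136 occupy positions 6–7 → each gets rank 6.
The 3 values of 140 occupy positions 8–10 → each gets rank 8.
Rank 12 → value 166.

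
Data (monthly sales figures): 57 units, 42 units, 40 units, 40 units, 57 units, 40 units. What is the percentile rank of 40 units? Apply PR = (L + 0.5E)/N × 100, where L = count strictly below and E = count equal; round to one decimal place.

25.0

N = 6.
Strictly below 40: 0. Equal to 40: 3.
PR = (0 + 0.5·3)/6 × 100 = 25.0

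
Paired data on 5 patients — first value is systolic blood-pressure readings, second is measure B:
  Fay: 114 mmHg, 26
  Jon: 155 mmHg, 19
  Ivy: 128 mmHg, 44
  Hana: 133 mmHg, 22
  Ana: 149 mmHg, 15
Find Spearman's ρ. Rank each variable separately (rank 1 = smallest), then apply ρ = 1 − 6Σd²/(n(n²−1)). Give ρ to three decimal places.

-0.800

Ranks of variable 1: 1, 5, 2, 3, 4
Ranks of variable 2: 4, 2, 5, 3, 1
d = r₁ − r₂: -3, 3, -3, 0, 3
d²: 9, 9, 9, 0, 9; Σd² = 36
ρ = 1 − 6·36/(5·24) = 1 − 216/120 = -0.800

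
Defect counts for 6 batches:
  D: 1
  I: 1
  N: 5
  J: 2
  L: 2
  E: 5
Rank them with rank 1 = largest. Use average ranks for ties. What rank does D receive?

Sorted (descending): 5, 5, 2, 2, 1, 1
The 2 values of 5 occupy positions 1–2 → average rank (1+2)/2 = 1.5.
The 2 values of 2 occupy positions 3–4 → average rank (3+4)/2 = 3.5.
The 2 values of 1 occupy positions 5–6 → average rank (5+6)/2 = 5.5.
D has value 1 → rank 5.5.

5.5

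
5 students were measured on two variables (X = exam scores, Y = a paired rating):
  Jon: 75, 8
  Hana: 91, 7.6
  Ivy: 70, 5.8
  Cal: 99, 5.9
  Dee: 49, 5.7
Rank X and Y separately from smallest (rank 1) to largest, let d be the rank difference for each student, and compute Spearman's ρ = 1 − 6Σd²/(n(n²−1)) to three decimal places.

Ranks of variable 1: 3, 4, 2, 5, 1
Ranks of variable 2: 5, 4, 2, 3, 1
d = r₁ − r₂: -2, 0, 0, 2, 0
d²: 4, 0, 0, 4, 0; Σd² = 8
ρ = 1 − 6·8/(5·24) = 1 − 48/120 = 0.600

0.600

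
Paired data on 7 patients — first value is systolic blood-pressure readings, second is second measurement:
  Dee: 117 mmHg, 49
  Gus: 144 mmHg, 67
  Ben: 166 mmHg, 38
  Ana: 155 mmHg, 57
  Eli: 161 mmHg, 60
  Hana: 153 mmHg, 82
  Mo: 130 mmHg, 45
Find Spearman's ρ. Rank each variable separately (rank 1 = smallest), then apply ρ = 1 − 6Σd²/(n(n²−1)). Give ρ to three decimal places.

Ranks of variable 1: 1, 3, 7, 5, 6, 4, 2
Ranks of variable 2: 3, 6, 1, 4, 5, 7, 2
d = r₁ − r₂: -2, -3, 6, 1, 1, -3, 0
d²: 4, 9, 36, 1, 1, 9, 0; Σd² = 60
ρ = 1 − 6·60/(7·48) = 1 − 360/336 = -0.071

-0.071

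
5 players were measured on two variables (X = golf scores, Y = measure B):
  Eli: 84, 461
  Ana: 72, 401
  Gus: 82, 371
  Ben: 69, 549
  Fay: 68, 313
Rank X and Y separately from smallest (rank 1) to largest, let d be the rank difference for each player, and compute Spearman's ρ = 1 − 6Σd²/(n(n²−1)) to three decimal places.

Ranks of variable 1: 5, 3, 4, 2, 1
Ranks of variable 2: 4, 3, 2, 5, 1
d = r₁ − r₂: 1, 0, 2, -3, 0
d²: 1, 0, 4, 9, 0; Σd² = 14
ρ = 1 − 6·14/(5·24) = 1 − 84/120 = 0.300

0.300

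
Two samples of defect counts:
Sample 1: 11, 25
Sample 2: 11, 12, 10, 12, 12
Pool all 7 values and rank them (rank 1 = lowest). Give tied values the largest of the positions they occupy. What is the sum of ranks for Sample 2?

Sorted (ascending): 10, 11, 11, 12, 12, 12, 25
The 2 values of 11 occupy positions 2–3 → each gets rank 3.
The 3 values of 12 occupy positions 4–6 → each gets rank 6.
Sample 2 values → pooled ranks: 11→3, 12→6, 10→1, 12→6, 12→6
Rank sum = 3 + 6 + 1 + 6 + 6 = 22

22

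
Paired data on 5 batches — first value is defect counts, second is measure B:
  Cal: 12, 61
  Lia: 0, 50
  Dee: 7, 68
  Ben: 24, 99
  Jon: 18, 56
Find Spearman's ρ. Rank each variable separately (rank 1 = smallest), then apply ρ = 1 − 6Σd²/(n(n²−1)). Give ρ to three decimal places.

Ranks of variable 1: 3, 1, 2, 5, 4
Ranks of variable 2: 3, 1, 4, 5, 2
d = r₁ − r₂: 0, 0, -2, 0, 2
d²: 0, 0, 4, 0, 4; Σd² = 8
ρ = 1 − 6·8/(5·24) = 1 − 48/120 = 0.600

0.600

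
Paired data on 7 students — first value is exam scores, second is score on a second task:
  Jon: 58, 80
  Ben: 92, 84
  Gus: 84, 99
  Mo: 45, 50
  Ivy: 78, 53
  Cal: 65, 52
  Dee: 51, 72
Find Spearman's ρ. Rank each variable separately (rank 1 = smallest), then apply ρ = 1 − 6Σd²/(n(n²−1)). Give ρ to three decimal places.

0.679

Ranks of variable 1: 3, 7, 6, 1, 5, 4, 2
Ranks of variable 2: 5, 6, 7, 1, 3, 2, 4
d = r₁ − r₂: -2, 1, -1, 0, 2, 2, -2
d²: 4, 1, 1, 0, 4, 4, 4; Σd² = 18
ρ = 1 − 6·18/(7·48) = 1 − 108/336 = 0.679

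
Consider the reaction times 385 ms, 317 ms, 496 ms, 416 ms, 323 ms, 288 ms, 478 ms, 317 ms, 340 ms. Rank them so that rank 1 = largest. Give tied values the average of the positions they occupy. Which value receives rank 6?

Sorted (descending): 496, 478, 416, 385, 340, 323, 317, 317, 288
The 2 values of 317 occupy positions 7–8 → average rank (7+8)/2 = 7.5.
Rank 6 → value 323.

323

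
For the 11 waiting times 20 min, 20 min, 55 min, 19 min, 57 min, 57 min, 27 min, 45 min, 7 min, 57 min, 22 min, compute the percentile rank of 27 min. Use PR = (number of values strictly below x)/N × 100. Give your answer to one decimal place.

N = 11.
Strictly below 27: 5. Equal to 27: 1.
PR = 5/11 × 100 = 45.5

45.5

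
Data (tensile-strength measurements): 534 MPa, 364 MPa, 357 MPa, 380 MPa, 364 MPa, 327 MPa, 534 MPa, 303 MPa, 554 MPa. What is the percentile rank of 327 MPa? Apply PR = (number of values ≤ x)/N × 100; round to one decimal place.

22.2

N = 9.
Strictly below 327: 1. Equal to 327: 1.
PR = 2/9 × 100 = 22.2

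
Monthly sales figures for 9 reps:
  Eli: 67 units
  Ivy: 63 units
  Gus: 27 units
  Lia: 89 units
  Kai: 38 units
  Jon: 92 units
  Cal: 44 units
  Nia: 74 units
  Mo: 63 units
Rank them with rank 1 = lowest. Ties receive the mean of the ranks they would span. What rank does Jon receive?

Sorted (ascending): 27, 38, 44, 63, 63, 67, 74, 89, 92
The 2 values of 63 occupy positions 4–5 → average rank (4+5)/2 = 4.5.
Jon has value 92 units → rank 9.

9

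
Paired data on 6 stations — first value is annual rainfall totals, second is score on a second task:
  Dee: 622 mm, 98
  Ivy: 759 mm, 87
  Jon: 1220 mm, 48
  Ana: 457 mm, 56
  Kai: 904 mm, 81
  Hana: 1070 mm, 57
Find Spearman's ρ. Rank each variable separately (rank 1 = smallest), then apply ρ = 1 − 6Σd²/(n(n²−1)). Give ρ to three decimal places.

Ranks of variable 1: 2, 3, 6, 1, 4, 5
Ranks of variable 2: 6, 5, 1, 2, 4, 3
d = r₁ − r₂: -4, -2, 5, -1, 0, 2
d²: 16, 4, 25, 1, 0, 4; Σd² = 50
ρ = 1 − 6·50/(6·35) = 1 − 300/210 = -0.429

-0.429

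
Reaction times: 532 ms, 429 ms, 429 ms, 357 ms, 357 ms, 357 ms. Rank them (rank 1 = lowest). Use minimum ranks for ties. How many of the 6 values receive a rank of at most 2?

3

Sorted (ascending): 357, 357, 357, 429, 429, 532
The 3 values of 357 occupy positions 1–3 → each gets rank 1.
The 2 values of 429 occupy positions 4–5 → each gets rank 4.
Ranks ≤ 2: {1, 1, 1} → 3 values.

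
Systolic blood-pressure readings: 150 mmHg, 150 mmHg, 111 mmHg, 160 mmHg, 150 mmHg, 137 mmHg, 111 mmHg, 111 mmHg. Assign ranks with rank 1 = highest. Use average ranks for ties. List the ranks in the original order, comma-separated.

Sorted (descending): 160, 150, 150, 150, 137, 111, 111, 111
The 3 values of 150 occupy positions 2–4 → average rank 3.
The 3 values of 111 occupy positions 6–8 → average rank 7.

3, 3, 7, 1, 3, 5, 7, 7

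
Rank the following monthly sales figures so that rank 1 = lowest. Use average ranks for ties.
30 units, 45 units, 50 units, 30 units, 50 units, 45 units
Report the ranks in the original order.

1.5, 3.5, 5.5, 1.5, 5.5, 3.5

Sorted (ascending): 30, 30, 45, 45, 50, 50
The 2 values of 30 occupy positions 1–2 → average rank (1+2)/2 = 1.5.
The 2 values of 45 occupy positions 3–4 → average rank (3+4)/2 = 3.5.
The 2 values of 50 occupy positions 5–6 → average rank (5+6)/2 = 5.5.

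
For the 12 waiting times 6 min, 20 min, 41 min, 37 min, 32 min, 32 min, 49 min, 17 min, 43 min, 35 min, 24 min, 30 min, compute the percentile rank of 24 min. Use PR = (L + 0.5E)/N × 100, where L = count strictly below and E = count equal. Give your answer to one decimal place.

N = 12.
Strictly below 24: 3. Equal to 24: 1.
PR = (3 + 0.5·1)/12 × 100 = 29.2

29.2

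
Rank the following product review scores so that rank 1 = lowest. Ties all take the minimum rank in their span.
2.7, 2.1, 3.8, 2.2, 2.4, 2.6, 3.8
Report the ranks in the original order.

Sorted (ascending): 2.1, 2.2, 2.4, 2.6, 2.7, 3.8, 3.8
The 2 values of 3.8 occupy positions 6–7 → each gets rank 6.

5, 1, 6, 2, 3, 4, 6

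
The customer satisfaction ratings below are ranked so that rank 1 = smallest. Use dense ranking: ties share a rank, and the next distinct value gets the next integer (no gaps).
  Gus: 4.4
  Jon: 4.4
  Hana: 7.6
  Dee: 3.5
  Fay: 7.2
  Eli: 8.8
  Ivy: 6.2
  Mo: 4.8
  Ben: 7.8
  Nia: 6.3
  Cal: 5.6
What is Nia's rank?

Sorted (ascending): 3.5, 4.4, 4.4, 4.8, 5.6, 6.2, 6.3, 7.2, 7.6, 7.8, 8.8
The 2 values of 4.4 share dense rank 2.
Remaining distinct values take the next consecutive integers.
Nia has value 6.3 → rank 6.

6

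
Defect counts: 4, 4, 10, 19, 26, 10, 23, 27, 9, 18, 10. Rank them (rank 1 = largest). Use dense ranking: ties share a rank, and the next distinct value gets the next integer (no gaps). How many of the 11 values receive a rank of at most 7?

9

Sorted (descending): 27, 26, 23, 19, 18, 10, 10, 10, 9, 4, 4
The 3 values of 10 share dense rank 6.
The 2 values of 4 share dense rank 8.
Remaining distinct values take the next consecutive integers.
Ranks ≤ 7: {1, 2, 3, 4, 5, 6, 6, 6, 7} → 9 values.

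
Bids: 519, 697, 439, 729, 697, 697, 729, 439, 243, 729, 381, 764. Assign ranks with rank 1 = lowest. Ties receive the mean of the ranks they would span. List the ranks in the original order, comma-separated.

5, 7, 3.5, 10, 7, 7, 10, 3.5, 1, 10, 2, 12

Sorted (ascending): 243, 381, 439, 439, 519, 697, 697, 697, 729, 729, 729, 764
The 2 values of 439 occupy positions 3–4 → average rank (3+4)/2 = 3.5.
The 3 values of 697 occupy positions 6–8 → average rank 7.
The 3 values of 729 occupy positions 9–11 → average rank 10.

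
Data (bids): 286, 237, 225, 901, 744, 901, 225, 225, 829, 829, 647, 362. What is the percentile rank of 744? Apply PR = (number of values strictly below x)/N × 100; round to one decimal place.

N = 12.
Strictly below 744: 7. Equal to 744: 1.
PR = 7/12 × 100 = 58.3

58.3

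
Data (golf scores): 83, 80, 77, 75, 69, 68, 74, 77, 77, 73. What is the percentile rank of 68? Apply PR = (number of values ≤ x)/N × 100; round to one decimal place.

10.0

N = 10.
Strictly below 68: 0. Equal to 68: 1.
PR = 1/10 × 100 = 10.0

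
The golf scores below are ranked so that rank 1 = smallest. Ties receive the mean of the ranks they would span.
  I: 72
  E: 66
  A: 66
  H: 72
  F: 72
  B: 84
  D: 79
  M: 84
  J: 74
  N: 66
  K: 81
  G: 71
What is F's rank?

Sorted (ascending): 66, 66, 66, 71, 72, 72, 72, 74, 79, 81, 84, 84
The 3 values of 66 occupy positions 1–3 → average rank 2.
The 3 values of 72 occupy positions 5–7 → average rank 6.
The 2 values of 84 occupy positions 11–12 → average rank (11+12)/2 = 11.5.
F has value 72 → rank 6.

6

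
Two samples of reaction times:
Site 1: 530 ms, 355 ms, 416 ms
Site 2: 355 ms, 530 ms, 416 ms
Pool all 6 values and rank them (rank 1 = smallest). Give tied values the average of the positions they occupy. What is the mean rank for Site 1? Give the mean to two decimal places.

Sorted (ascending): 355, 355, 416, 416, 530, 530
The 2 values of 355 occupy positions 1–2 → average rank (1+2)/2 = 1.5.
The 2 values of 416 occupy positions 3–4 → average rank (3+4)/2 = 3.5.
The 2 values of 530 occupy positions 5–6 → average rank (5+6)/2 = 5.5.
Site 1 values → pooled ranks: 530→5.5, 355→1.5, 416→3.5
Mean rank = (5.5 + 1.5 + 3.5) / 3 = 3.50

3.50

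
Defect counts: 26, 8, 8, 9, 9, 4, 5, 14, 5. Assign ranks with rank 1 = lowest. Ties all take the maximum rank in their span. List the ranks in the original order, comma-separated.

9, 5, 5, 7, 7, 1, 3, 8, 3

Sorted (ascending): 4, 5, 5, 8, 8, 9, 9, 14, 26
The 2 values of 5 occupy positions 2–3 → each gets rank 3.
The 2 values of 8 occupy positions 4–5 → each gets rank 5.
The 2 values of 9 occupy positions 6–7 → each gets rank 7.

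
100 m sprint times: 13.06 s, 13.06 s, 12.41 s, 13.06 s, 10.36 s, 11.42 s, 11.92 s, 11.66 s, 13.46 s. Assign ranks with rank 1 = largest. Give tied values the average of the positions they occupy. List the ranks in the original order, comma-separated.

Sorted (descending): 13.46, 13.06, 13.06, 13.06, 12.41, 11.92, 11.66, 11.42, 10.36
The 3 values of 13.06 occupy positions 2–4 → average rank 3.

3, 3, 5, 3, 9, 8, 6, 7, 1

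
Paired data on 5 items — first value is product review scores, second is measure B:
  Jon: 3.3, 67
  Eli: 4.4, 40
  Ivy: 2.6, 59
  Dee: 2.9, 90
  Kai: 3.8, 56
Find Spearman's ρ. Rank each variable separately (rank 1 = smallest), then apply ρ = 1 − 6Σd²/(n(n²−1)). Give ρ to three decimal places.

-0.700

Ranks of variable 1: 3, 5, 1, 2, 4
Ranks of variable 2: 4, 1, 3, 5, 2
d = r₁ − r₂: -1, 4, -2, -3, 2
d²: 1, 16, 4, 9, 4; Σd² = 34
ρ = 1 − 6·34/(5·24) = 1 − 204/120 = -0.700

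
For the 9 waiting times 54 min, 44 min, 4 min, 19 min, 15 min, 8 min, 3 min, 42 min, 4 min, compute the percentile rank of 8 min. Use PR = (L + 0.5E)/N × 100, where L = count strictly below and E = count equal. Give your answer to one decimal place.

N = 9.
Strictly below 8: 3. Equal to 8: 1.
PR = (3 + 0.5·1)/9 × 100 = 38.9

38.9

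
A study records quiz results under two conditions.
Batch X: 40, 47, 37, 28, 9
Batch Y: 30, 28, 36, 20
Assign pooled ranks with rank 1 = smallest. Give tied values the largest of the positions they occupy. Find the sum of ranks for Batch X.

29

Sorted (ascending): 9, 20, 28, 28, 30, 36, 37, 40, 47
The 2 values of 28 occupy positions 3–4 → each gets rank 4.
Batch X values → pooled ranks: 40→8, 47→9, 37→7, 28→4, 9→1
Rank sum = 8 + 9 + 7 + 4 + 1 = 29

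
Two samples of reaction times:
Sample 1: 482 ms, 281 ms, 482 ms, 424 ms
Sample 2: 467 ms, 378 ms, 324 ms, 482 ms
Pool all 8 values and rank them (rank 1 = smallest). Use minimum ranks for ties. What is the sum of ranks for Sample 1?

17

Sorted (ascending): 281, 324, 378, 424, 467, 482, 482, 482
The 3 values of 482 occupy positions 6–8 → each gets rank 6.
Sample 1 values → pooled ranks: 482→6, 281→1, 482→6, 424→4
Rank sum = 6 + 1 + 6 + 4 = 17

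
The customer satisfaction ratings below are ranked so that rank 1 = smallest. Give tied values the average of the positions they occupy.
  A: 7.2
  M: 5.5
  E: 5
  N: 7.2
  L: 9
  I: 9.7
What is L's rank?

5

Sorted (ascending): 5, 5.5, 7.2, 7.2, 9, 9.7
The 2 values of 7.2 occupy positions 3–4 → average rank (3+4)/2 = 3.5.
L has value 9 → rank 5.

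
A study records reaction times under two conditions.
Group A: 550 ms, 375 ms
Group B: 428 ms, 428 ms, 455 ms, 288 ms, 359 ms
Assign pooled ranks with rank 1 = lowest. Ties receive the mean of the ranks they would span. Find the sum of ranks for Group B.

18

Sorted (ascending): 288, 359, 375, 428, 428, 455, 550
The 2 values of 428 occupy positions 4–5 → average rank (4+5)/2 = 4.5.
Group B values → pooled ranks: 428→4.5, 428→4.5, 455→6, 288→1, 359→2
Rank sum = 4.5 + 4.5 + 6 + 1 + 2 = 18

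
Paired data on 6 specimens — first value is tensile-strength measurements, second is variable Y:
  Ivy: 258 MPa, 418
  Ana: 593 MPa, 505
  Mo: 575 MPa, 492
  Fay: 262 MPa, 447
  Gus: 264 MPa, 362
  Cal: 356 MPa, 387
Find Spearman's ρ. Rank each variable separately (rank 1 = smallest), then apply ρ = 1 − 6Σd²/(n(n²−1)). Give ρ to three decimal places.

Ranks of variable 1: 1, 6, 5, 2, 3, 4
Ranks of variable 2: 3, 6, 5, 4, 1, 2
d = r₁ − r₂: -2, 0, 0, -2, 2, 2
d²: 4, 0, 0, 4, 4, 4; Σd² = 16
ρ = 1 − 6·16/(6·35) = 1 − 96/210 = 0.543

0.543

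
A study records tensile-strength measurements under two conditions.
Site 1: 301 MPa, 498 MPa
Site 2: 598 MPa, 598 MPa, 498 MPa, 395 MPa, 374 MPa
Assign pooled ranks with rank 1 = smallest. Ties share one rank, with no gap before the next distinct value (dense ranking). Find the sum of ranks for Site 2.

19

Sorted (ascending): 301, 374, 395, 498, 498, 598, 598
The 2 values of 498 share dense rank 4.
The 2 values of 598 share dense rank 5.
Remaining distinct values take the next consecutive integers.
Site 2 values → pooled ranks: 598→5, 598→5, 498→4, 395→3, 374→2
Rank sum = 5 + 5 + 4 + 3 + 2 = 19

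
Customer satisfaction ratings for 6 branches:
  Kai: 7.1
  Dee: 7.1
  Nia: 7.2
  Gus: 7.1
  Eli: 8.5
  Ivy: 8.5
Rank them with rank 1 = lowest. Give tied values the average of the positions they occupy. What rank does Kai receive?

2

Sorted (ascending): 7.1, 7.1, 7.1, 7.2, 8.5, 8.5
The 3 values of 7.1 occupy positions 1–3 → average rank 2.
The 2 values of 8.5 occupy positions 5–6 → average rank (5+6)/2 = 5.5.
Kai has value 7.1 → rank 2.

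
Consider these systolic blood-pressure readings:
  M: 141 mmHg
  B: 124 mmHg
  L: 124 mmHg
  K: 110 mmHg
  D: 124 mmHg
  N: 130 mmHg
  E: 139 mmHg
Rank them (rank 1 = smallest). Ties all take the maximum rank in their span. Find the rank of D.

4

Sorted (ascending): 110, 124, 124, 124, 130, 139, 141
The 3 values of 124 occupy positions 2–4 → each gets rank 4.
D has value 124 mmHg → rank 4.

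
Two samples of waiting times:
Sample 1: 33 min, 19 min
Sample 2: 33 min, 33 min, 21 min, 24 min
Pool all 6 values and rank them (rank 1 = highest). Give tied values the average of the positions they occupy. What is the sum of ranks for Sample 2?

Sorted (descending): 33, 33, 33, 24, 21, 19
The 3 values of 33 occupy positions 1–3 → average rank 2.
Sample 2 values → pooled ranks: 33→2, 33→2, 21→5, 24→4
Rank sum = 2 + 2 + 5 + 4 = 13

13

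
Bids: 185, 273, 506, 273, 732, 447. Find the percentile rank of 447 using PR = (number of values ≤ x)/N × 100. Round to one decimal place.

N = 6.
Strictly below 447: 3. Equal to 447: 1.
PR = 4/6 × 100 = 66.7

66.7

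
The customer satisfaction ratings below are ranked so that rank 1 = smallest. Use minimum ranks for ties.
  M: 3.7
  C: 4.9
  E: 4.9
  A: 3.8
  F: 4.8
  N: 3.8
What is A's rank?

Sorted (ascending): 3.7, 3.8, 3.8, 4.8, 4.9, 4.9
The 2 values of 3.8 occupy positions 2–3 → each gets rank 2.
The 2 values of 4.9 occupy positions 5–6 → each gets rank 5.
A has value 3.8 → rank 2.

2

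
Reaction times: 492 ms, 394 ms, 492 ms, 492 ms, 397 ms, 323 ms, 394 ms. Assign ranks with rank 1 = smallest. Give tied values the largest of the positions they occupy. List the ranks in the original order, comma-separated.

7, 3, 7, 7, 4, 1, 3

Sorted (ascending): 323, 394, 394, 397, 492, 492, 492
The 2 values of 394 occupy positions 2–3 → each gets rank 3.
The 3 values of 492 occupy positions 5–7 → each gets rank 7.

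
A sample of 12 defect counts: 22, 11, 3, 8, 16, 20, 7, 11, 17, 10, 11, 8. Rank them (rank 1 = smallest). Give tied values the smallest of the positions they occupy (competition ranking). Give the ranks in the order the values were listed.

12, 6, 1, 3, 9, 11, 2, 6, 10, 5, 6, 3

Sorted (ascending): 3, 7, 8, 8, 10, 11, 11, 11, 16, 17, 20, 22
The 2 values of 8 occupy positions 3–4 → each gets rank 3.
The 3 values of 11 occupy positions 6–8 → each gets rank 6.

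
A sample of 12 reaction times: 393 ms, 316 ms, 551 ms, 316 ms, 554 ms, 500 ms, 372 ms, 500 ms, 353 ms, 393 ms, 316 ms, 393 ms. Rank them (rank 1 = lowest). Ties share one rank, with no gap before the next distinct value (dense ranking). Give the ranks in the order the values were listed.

Sorted (ascending): 316, 316, 316, 353, 372, 393, 393, 393, 500, 500, 551, 554
The 3 values of 316 share dense rank 1.
The 3 values of 393 share dense rank 4.
The 2 values of 500 share dense rank 5.
Remaining distinct values take the next consecutive integers.

4, 1, 6, 1, 7, 5, 3, 5, 2, 4, 1, 4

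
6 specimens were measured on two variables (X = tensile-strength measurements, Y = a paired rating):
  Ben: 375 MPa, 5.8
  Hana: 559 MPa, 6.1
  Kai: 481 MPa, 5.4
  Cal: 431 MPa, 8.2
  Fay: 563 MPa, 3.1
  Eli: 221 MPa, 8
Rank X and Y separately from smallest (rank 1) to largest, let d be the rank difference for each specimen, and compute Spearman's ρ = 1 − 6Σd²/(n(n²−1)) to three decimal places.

Ranks of variable 1: 2, 5, 4, 3, 6, 1
Ranks of variable 2: 3, 4, 2, 6, 1, 5
d = r₁ − r₂: -1, 1, 2, -3, 5, -4
d²: 1, 1, 4, 9, 25, 16; Σd² = 56
ρ = 1 − 6·56/(6·35) = 1 − 336/210 = -0.600

-0.600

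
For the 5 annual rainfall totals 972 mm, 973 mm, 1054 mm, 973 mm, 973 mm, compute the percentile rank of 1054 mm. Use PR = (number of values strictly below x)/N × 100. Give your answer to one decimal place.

80.0

N = 5.
Strictly below 1054: 4. Equal to 1054: 1.
PR = 4/5 × 100 = 80.0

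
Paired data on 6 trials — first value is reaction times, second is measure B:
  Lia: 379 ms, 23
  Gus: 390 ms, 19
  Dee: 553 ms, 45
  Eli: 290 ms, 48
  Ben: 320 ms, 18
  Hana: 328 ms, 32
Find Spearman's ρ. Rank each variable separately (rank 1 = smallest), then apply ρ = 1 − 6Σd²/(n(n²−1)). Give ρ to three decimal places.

Ranks of variable 1: 4, 5, 6, 1, 2, 3
Ranks of variable 2: 3, 2, 5, 6, 1, 4
d = r₁ − r₂: 1, 3, 1, -5, 1, -1
d²: 1, 9, 1, 25, 1, 1; Σd² = 38
ρ = 1 − 6·38/(6·35) = 1 − 228/210 = -0.086

-0.086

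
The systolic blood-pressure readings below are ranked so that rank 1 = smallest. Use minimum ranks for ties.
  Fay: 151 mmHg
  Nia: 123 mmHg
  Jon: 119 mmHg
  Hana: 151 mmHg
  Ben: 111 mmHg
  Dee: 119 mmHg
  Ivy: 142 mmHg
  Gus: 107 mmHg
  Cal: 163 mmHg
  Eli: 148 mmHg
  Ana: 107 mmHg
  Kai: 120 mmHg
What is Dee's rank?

4

Sorted (ascending): 107, 107, 111, 119, 119, 120, 123, 142, 148, 151, 151, 163
The 2 values of 107 occupy positions 1–2 → each gets rank 1.
The 2 values of 119 occupy positions 4–5 → each gets rank 4.
The 2 values of 151 occupy positions 10–11 → each gets rank 10.
Dee has value 119 mmHg → rank 4.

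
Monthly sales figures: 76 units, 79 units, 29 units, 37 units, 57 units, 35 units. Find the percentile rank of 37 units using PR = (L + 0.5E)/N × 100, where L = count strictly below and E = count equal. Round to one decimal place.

41.7

N = 6.
Strictly below 37: 2. Equal to 37: 1.
PR = (2 + 0.5·1)/6 × 100 = 41.7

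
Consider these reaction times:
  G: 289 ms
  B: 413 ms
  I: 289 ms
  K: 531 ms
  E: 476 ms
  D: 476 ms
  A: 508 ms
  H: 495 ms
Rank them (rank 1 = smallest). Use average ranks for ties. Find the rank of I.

1.5

Sorted (ascending): 289, 289, 413, 476, 476, 495, 508, 531
The 2 values of 289 occupy positions 1–2 → average rank (1+2)/2 = 1.5.
The 2 values of 476 occupy positions 4–5 → average rank (4+5)/2 = 4.5.
I has value 289 ms → rank 1.5.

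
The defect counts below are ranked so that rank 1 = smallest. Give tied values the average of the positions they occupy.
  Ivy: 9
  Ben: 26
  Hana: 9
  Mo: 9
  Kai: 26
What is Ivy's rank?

2

Sorted (ascending): 9, 9, 9, 26, 26
The 3 values of 9 occupy positions 1–3 → average rank 2.
The 2 values of 26 occupy positions 4–5 → average rank (4+5)/2 = 4.5.
Ivy has value 9 → rank 2.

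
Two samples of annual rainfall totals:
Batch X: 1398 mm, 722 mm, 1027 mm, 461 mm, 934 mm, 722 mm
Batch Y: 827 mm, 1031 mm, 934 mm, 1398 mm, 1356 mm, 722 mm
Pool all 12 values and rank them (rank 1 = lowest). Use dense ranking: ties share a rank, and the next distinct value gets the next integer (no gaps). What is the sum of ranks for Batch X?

22

Sorted (ascending): 461, 722, 722, 722, 827, 934, 934, 1027, 1031, 1356, 1398, 1398
The 3 values of 722 share dense rank 2.
The 2 values of 934 share dense rank 4.
The 2 values of 1398 share dense rank 8.
Remaining distinct values take the next consecutive integers.
Batch X values → pooled ranks: 1398→8, 722→2, 1027→5, 461→1, 934→4, 722→2
Rank sum = 8 + 2 + 5 + 1 + 4 + 2 = 22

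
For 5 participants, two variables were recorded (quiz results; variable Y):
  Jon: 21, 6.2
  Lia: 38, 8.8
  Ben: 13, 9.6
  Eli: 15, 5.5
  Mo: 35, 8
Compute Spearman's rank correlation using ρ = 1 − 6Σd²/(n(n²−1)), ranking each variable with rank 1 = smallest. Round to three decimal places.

0.000

Ranks of variable 1: 3, 5, 1, 2, 4
Ranks of variable 2: 2, 4, 5, 1, 3
d = r₁ − r₂: 1, 1, -4, 1, 1
d²: 1, 1, 16, 1, 1; Σd² = 20
ρ = 1 − 6·20/(5·24) = 1 − 120/120 = 0.000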